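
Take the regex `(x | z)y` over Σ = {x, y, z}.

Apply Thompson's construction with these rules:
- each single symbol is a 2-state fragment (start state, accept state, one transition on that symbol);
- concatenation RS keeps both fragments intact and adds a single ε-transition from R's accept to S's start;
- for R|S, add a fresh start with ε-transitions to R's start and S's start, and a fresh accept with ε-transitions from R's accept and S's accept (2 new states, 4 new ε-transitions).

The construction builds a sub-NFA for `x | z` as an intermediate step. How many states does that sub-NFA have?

Fragment for `x | z`:
Each of the 2 symbol leaves contributes a 2-state fragment.
  x | z : 6 states

6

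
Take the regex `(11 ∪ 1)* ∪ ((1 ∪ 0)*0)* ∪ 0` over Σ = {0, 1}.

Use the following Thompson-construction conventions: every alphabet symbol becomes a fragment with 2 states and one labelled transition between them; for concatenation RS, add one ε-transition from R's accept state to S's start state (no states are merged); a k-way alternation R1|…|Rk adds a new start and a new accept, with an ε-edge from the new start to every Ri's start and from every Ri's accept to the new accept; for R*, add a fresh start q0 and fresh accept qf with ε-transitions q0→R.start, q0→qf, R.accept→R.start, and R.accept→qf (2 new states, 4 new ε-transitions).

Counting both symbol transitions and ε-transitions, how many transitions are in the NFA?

35

By structural recursion:
Each of the 7 symbol leaves contributes 1 transition (1 symbol, 0 ε).
  11 : 3 transitions (2 symbol, 1 ε)
  11 ∪ 1 : 8 transitions (3 symbol, 5 ε)
  (11 ∪ 1)* : 12 transitions (3 symbol, 9 ε)
  1 ∪ 0 : 6 transitions (2 symbol, 4 ε)
  (1 ∪ 0)* : 10 transitions (2 symbol, 8 ε)
  (1 ∪ 0)*0 : 12 transitions (3 symbol, 9 ε)
  ((1 ∪ 0)*0)* : 16 transitions (3 symbol, 13 ε)
  (11 ∪ 1)* ∪ ((1 ∪ 0)*0)* ∪ 0 : 35 transitions (7 symbol, 28 ε)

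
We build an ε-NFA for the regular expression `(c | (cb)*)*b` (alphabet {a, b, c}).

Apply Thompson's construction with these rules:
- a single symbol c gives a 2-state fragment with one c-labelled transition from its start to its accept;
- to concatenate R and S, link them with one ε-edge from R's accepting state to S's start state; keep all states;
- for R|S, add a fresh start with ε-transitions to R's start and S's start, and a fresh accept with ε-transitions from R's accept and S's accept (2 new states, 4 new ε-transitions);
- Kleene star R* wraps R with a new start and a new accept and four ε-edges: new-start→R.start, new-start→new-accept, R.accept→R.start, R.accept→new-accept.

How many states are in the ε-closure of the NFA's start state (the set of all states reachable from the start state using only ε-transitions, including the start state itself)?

9

Work bottom-up. For each fragment F, track |ε-closure(F.start)| and whether F's accept lies in that closure (i.e. whether F accepts ε). A single-symbol fragment has closure size 1 and does not accept ε.
  cb → |closure| equals the left operand's closure size = 1 (its accept is not ε-reachable, so the closure stops there)
  (cb)* → the star's fresh start ε-reaches both the body's start and the fresh accept: |closure| = 2 + 1 = 3
  c | (cb)* → |closure| = 1 (new start) + (1 + 3) + 1 (new accept, since some branch ε-reaches its own accept) = 6
  (c | (cb)*)* → the star's fresh start ε-reaches both the body's start and the fresh accept: |closure| = 2 + 6 = 8
  (c | (cb)*)*b → |closure| = 8 + 1 = 9 (closure spills across the concat boundary because the left factor accepts ε)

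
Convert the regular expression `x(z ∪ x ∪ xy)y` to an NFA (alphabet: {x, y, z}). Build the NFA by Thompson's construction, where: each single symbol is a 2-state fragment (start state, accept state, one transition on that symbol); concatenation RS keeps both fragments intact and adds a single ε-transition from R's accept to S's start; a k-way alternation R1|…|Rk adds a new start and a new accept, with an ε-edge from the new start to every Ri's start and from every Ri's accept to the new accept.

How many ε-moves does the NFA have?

9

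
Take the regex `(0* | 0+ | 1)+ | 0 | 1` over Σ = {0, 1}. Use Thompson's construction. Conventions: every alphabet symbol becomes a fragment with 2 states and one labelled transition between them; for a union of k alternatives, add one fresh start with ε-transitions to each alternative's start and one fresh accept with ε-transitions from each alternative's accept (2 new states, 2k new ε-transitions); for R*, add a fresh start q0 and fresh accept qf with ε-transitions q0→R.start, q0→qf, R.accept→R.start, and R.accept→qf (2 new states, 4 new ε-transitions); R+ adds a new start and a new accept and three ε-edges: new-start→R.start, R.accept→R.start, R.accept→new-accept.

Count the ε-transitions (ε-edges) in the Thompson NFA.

By structural recursion:
Each of the 5 symbol leaves contributes 0 ε-transitions.
  0* : 4 ε-transitions
  0+ : 3 ε-transitions
  0* | 0+ | 1 : 13 ε-transitions
  (0* | 0+ | 1)+ : 16 ε-transitions
  (0* | 0+ | 1)+ | 0 | 1 : 22 ε-transitions

22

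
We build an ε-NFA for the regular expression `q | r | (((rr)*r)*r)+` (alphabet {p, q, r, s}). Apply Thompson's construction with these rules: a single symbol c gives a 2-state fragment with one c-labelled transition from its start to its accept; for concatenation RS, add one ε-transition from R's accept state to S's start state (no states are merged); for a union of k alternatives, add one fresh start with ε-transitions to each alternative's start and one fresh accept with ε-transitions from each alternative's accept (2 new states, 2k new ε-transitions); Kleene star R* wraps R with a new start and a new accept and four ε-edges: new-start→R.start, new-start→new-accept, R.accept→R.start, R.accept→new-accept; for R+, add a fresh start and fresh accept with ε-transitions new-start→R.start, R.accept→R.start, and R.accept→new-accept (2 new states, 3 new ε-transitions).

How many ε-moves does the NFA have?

20

Bottom-up over the parse tree:
Each of the 6 symbol leaves contributes 0 ε-transitions.
  rr — 1 ε-transition
  (rr)* — 5 ε-transitions
  (rr)*r — 6 ε-transitions
  ((rr)*r)* — 10 ε-transitions
  ((rr)*r)*r — 11 ε-transitions
  (((rr)*r)*r)+ — 14 ε-transitions
  q | r | (((rr)*r)*r)+ — 20 ε-transitions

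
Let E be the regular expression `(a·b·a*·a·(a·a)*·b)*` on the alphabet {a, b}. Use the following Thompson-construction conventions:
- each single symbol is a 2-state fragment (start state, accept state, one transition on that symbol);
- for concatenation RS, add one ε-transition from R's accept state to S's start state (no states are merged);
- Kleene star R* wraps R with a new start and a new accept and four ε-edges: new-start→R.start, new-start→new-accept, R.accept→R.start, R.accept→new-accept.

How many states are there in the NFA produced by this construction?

Recursing over subexpressions:
Each of the 7 symbol leaves contributes a 2-state fragment.
  a* → 4 states
  a·a → 4 states
  (a·a)* → 6 states
  a·b·a*·a·(a·a)*·b → 18 states
  (a·b·a*·a·(a·a)*·b)* → 20 states

20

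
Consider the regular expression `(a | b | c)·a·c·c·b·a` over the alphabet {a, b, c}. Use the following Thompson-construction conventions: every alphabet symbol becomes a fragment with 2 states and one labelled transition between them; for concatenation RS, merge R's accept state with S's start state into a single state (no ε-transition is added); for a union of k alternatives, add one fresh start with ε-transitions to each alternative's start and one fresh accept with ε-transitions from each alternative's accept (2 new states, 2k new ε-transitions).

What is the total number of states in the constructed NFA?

13

Recursing over subexpressions:
Each of the 8 symbol leaves contributes a 2-state fragment.
  a | b | c → 8 states
  (a | b | c)·a·c·c·b·a → 13 states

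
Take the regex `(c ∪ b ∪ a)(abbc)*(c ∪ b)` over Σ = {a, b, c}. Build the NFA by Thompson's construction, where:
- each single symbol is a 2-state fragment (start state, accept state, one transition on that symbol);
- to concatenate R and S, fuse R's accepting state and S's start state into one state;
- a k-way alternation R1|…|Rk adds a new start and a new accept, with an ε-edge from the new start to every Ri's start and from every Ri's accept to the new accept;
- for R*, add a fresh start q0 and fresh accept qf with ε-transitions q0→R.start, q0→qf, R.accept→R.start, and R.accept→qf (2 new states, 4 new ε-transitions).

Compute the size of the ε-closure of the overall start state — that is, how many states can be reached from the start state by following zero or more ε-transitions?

Work bottom-up. For each fragment F, track |ε-closure(F.start)| and whether F's accept lies in that closure (i.e. whether F accepts ε). A single-symbol fragment has closure size 1 and does not accept ε.
  c ∪ b ∪ a → new start ε-reaches every alternative's start; none of them accept ε, so the new accept is not reached: |ε-closure| = 1 + 1 + 1 + 1 = 4
  abbc → |ε-closure| equals the left operand's closure size = 1 (its accept is not ε-reachable, so the closure stops there)
  (abbc)* → the star's fresh start ε-reaches both the body's start and the fresh accept: |ε-closure| = 2 + 1 = 3
  c ∪ b → new start ε-reaches every alternative's start; none of them accept ε, so the new accept is not reached: |ε-closure| = 1 + 1 + 1 = 3
  (c ∪ b ∪ a)(abbc)*(c ∪ b) → same as the first factor's closure: |ε-closure| = 4

4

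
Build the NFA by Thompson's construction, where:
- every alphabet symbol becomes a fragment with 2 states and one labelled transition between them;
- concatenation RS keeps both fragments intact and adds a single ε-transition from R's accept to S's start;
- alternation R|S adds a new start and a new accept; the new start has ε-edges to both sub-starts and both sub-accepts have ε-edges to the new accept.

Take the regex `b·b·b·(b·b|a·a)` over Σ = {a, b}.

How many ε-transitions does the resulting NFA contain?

By structural recursion:
Each of the 7 symbol leaves contributes 0 ε-transitions.
  b·b : 1 ε-transition
  a·a : 1 ε-transition
  b·b|a·a : 6 ε-transitions
  b·b·b·(b·b|a·a) : 9 ε-transitions

9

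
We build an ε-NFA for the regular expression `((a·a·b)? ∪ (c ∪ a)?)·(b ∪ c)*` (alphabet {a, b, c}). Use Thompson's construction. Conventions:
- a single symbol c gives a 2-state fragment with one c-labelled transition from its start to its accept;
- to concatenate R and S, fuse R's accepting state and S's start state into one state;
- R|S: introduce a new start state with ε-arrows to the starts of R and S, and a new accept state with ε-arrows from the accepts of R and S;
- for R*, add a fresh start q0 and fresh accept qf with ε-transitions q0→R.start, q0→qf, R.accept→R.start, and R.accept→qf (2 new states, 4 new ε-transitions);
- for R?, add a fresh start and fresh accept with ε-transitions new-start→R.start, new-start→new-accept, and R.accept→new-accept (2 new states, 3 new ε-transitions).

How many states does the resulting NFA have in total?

23

By structural recursion:
Each of the 7 symbol leaves contributes a 2-state fragment.
  a·a·b → 4 states
  (a·a·b)? → 6 states
  c ∪ a → 6 states
  (c ∪ a)? → 8 states
  (a·a·b)? ∪ (c ∪ a)? → 16 states
  b ∪ c → 6 states
  (b ∪ c)* → 8 states
  ((a·a·b)? ∪ (c ∪ a)?)·(b ∪ c)* → 23 states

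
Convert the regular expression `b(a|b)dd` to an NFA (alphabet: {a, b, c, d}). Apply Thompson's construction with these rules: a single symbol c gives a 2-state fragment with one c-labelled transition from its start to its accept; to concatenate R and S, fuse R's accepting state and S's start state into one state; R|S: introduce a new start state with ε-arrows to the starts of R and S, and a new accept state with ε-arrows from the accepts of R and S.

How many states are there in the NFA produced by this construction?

By structural recursion:
Each of the 5 symbol leaves contributes a 2-state fragment.
  a|b = 6 states
  b(a|b)dd = 9 states

9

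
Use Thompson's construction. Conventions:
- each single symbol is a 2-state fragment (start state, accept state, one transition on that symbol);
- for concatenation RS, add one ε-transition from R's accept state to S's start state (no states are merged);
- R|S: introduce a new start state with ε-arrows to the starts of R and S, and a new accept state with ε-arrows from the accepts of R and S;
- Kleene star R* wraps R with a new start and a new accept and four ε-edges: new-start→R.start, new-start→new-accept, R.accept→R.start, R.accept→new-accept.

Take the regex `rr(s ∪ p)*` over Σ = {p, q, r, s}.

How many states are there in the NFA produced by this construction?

12

Per subexpression:
Each of the 4 symbol leaves contributes a 2-state fragment.
  s ∪ p = 6 states
  (s ∪ p)* = 8 states
  rr(s ∪ p)* = 12 states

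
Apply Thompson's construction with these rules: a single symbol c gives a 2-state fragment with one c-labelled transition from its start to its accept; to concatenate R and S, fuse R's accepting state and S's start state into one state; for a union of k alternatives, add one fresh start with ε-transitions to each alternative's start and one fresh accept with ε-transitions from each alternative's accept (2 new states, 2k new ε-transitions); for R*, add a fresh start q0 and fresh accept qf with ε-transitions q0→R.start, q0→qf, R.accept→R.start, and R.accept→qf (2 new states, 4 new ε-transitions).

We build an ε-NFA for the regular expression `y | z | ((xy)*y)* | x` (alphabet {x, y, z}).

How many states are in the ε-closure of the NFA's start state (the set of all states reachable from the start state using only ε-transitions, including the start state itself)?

10

Work bottom-up. For each fragment F, track |ε-closure(F.start)| and whether F's accept lies in that closure (i.e. whether F accepts ε). A single-symbol fragment has closure size 1 and does not accept ε.
  xy → C equals the left operand's closure size = 1 (its accept is not ε-reachable, so the closure stops there)
  (xy)* → new start has ε-edges to the inner start and to the new accept, so C = 2 + 1 = 3
  (xy)*y → C = 3 + (1−1) = 3 (closure spills across the concat boundary because the left factor accepts ε)
  ((xy)*y)* → C = 1 (new start) + 3 (body) + 1 (new accept) = 5
  y | z | ((xy)*y)* | x → new start ε-reaches every alternative's start; at least one alternative accepts ε, so the union's new accept is reached too: C = 1 + 1 + 1 + 5 + 1 + 1 = 10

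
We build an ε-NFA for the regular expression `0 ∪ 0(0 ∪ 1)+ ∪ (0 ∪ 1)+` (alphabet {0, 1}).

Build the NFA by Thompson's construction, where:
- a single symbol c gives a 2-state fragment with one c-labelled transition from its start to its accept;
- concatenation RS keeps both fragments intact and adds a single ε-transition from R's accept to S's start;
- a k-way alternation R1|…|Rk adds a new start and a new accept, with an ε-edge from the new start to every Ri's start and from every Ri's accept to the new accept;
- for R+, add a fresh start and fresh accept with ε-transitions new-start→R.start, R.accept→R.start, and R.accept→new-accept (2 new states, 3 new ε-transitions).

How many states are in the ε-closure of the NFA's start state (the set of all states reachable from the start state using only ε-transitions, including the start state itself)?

Work bottom-up. For each fragment F, track |ε-closure(F.start)| and whether F's accept lies in that closure (i.e. whether F accepts ε). A single-symbol fragment has closure size 1 and does not accept ε.
  0 ∪ 1 → C = 1 + 1 + 1 = 3 (the new accept is not ε-reachable since no branch accepts ε)
  (0 ∪ 1)+ → new start ε-reaches only the body's start; the new accept needs a symbol first: C = 1 + 3 = 4
  0(0 ∪ 1)+ → C equals the left operand's closure size = 1 (its accept is not ε-reachable, so the closure stops there)
  0 ∪ 1 → C = 1 + 1 + 1 = 3 (the new accept is not ε-reachable since no branch accepts ε)
  (0 ∪ 1)+ → C = 1 + 3 = 4 (the body doesn't accept ε, so the new accept is not reached)
  0 ∪ 0(0 ∪ 1)+ ∪ (0 ∪ 1)+ → C = 1 + 1 + 1 + 4 = 7 (the new accept is not ε-reachable since no branch accepts ε)

7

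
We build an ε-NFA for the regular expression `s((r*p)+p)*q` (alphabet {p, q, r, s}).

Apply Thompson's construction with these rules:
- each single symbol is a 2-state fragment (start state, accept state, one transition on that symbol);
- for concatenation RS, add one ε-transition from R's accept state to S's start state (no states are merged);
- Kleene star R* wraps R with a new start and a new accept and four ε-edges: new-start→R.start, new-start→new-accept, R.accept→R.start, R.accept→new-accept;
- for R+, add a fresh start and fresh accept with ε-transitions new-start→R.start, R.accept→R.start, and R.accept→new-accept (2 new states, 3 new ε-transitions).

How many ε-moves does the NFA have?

15

Bottom-up over the parse tree:
Each of the 5 symbol leaves contributes 0 ε-transitions.
  r* → 4 ε-transitions
  r*p → 5 ε-transitions
  (r*p)+ → 8 ε-transitions
  (r*p)+p → 9 ε-transitions
  ((r*p)+p)* → 13 ε-transitions
  s((r*p)+p)*q → 15 ε-transitions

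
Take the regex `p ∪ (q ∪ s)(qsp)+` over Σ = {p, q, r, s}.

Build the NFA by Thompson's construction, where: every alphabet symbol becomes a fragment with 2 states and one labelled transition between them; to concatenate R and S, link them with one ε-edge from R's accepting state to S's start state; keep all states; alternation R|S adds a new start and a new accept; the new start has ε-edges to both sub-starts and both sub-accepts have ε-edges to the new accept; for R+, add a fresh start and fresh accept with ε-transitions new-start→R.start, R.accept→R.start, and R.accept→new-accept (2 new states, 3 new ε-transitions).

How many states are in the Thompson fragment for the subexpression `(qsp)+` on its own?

8

Fragment for `(qsp)+`:
Each of the 3 symbol leaves contributes a 2-state fragment.
  qsp : 6 states
  (qsp)+ : 8 states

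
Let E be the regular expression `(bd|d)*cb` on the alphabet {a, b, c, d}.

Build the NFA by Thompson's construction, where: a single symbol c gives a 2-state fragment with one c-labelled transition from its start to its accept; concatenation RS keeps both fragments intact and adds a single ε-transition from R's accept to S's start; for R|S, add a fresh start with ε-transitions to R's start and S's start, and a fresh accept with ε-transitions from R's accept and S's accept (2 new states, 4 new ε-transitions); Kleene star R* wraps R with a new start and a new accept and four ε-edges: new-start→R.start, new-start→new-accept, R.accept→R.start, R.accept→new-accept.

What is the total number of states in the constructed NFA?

14

Per subexpression:
Each of the 5 symbol leaves contributes a 2-state fragment.
  bd = 4 states
  bd|d = 8 states
  (bd|d)* = 10 states
  (bd|d)*cb = 14 states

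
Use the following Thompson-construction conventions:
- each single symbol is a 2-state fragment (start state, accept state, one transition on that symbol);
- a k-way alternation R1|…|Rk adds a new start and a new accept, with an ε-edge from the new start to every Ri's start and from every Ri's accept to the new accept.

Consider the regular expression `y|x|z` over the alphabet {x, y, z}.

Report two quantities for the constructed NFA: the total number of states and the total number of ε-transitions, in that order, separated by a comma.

8, 6

By structural recursion:
Each of the 3 symbol leaves contributes 2 states and 0 ε-transitions.
  y|x|z = 8 states, 6 ε-transitions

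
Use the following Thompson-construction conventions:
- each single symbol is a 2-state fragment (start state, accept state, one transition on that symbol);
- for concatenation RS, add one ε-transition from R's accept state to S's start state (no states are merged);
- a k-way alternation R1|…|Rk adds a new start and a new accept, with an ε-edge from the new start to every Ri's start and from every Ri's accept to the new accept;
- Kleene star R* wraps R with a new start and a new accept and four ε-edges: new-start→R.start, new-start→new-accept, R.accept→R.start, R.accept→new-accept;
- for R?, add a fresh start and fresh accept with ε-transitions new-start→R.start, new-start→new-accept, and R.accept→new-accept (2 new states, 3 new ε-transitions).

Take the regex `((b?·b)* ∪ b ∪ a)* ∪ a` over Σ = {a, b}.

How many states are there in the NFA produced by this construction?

20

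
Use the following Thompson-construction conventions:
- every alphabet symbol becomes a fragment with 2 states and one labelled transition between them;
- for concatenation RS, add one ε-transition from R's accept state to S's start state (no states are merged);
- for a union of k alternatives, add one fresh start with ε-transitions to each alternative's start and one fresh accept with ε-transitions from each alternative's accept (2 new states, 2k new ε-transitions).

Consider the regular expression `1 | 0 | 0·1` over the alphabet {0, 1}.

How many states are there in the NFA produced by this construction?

By structural recursion:
Each of the 4 symbol leaves contributes a 2-state fragment.
  0·1 — 4 states
  1 | 0 | 0·1 — 10 states

10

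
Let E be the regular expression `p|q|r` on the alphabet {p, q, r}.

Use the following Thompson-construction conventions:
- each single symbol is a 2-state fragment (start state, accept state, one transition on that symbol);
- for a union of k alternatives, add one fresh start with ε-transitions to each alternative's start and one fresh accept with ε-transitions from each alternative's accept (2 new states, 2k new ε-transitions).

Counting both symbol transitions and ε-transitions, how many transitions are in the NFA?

9

Per subexpression:
Each of the 3 symbol leaves contributes 1 transition (1 symbol, 0 ε).
  p|q|r = 9 transitions (3 symbol, 6 ε)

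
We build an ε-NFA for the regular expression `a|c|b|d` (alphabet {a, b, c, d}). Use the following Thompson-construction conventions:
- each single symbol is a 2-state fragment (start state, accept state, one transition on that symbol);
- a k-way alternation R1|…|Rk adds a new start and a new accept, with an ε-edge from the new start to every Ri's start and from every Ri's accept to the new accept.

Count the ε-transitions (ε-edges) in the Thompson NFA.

Per subexpression:
Each of the 4 symbol leaves contributes 0 ε-transitions.
  a|c|b|d : 8 ε-transitions

8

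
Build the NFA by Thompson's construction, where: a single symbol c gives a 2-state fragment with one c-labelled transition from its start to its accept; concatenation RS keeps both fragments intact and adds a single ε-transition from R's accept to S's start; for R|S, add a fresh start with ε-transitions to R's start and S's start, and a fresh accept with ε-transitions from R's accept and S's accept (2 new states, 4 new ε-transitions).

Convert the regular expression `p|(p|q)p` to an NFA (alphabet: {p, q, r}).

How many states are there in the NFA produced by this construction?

12

By structural recursion:
Each of the 4 symbol leaves contributes a 2-state fragment.
  p|q → 6 states
  (p|q)p → 8 states
  p|(p|q)p → 12 states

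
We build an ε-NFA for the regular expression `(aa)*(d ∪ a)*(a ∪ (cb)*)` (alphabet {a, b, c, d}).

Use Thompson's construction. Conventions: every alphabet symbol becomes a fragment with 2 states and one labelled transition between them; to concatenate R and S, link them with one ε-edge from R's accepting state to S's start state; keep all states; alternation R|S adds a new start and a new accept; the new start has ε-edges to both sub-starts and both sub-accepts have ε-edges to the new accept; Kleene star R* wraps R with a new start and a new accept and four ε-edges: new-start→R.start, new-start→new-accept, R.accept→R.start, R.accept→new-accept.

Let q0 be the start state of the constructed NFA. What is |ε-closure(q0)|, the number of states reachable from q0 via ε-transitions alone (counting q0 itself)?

Compute the ε-closure size of each fragment's start state recursively; a symbol fragment's start has no outgoing ε-edge, so its closure is just itself (size 1).
  aa — same as the first factor's closure: C = 1
  (aa)* — the star's fresh start ε-reaches both the body's start and the fresh accept: C = 2 + 1 = 3
  d ∪ a — C = 1 + 1 + 1 = 3 (the new accept is not ε-reachable since no branch accepts ε)
  (d ∪ a)* — C = 1 (new start) + 3 (body) + 1 (new accept) = 5
  cb — same as the first factor's closure: C = 1
  (cb)* — C = 1 (new start) + 1 (body) + 1 (new accept) = 3
  a ∪ (cb)* — C = 1 (new start) + (1 + 3) + 1 (new accept, since some branch ε-reaches its own accept) = 6
  (aa)*(d ∪ a)*(a ∪ (cb)*) — the left operand accepts ε, so the closure extends into the next operand (via the concat ε-link); C = 3 + 5 + 6 = 14

14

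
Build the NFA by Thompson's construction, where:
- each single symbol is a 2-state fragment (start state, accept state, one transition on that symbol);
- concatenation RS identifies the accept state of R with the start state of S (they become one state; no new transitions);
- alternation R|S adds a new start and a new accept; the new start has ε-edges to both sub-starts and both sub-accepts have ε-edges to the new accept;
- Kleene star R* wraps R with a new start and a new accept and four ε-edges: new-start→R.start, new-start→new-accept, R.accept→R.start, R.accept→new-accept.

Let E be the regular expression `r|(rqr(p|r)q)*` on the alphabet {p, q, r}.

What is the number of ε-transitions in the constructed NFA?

12

Per subexpression:
Each of the 7 symbol leaves contributes 0 ε-transitions.
  p|r = 4 ε-transitions
  rqr(p|r)q = 4 ε-transitions
  (rqr(p|r)q)* = 8 ε-transitions
  r|(rqr(p|r)q)* = 12 ε-transitions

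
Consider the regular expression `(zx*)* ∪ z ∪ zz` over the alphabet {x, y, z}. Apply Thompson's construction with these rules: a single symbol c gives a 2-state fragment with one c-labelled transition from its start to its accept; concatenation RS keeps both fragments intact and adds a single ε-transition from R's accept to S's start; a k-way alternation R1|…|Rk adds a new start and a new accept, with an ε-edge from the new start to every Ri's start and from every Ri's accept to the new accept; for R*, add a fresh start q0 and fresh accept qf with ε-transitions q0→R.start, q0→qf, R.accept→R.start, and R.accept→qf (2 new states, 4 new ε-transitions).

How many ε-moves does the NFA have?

Per subexpression:
Each of the 5 symbol leaves contributes 0 ε-transitions.
  x* → 4 ε-transitions
  zx* → 5 ε-transitions
  (zx*)* → 9 ε-transitions
  zz → 1 ε-transition
  (zx*)* ∪ z ∪ zz → 16 ε-transitions

16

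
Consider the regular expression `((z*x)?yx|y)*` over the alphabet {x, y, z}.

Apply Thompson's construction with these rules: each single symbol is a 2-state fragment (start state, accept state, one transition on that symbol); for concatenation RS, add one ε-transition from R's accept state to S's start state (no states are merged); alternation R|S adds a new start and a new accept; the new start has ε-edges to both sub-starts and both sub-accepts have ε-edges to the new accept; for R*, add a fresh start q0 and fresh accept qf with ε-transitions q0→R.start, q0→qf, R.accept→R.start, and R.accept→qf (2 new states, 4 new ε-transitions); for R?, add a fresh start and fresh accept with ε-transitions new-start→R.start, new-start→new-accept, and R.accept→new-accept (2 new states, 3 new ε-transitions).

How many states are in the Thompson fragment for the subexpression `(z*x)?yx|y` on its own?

16

Fragment for `(z*x)?yx|y`:
Each of the 5 symbol leaves contributes a 2-state fragment.
  z* — 4 states
  z*x — 6 states
  (z*x)? — 8 states
  (z*x)?yx — 12 states
  (z*x)?yx|y — 16 states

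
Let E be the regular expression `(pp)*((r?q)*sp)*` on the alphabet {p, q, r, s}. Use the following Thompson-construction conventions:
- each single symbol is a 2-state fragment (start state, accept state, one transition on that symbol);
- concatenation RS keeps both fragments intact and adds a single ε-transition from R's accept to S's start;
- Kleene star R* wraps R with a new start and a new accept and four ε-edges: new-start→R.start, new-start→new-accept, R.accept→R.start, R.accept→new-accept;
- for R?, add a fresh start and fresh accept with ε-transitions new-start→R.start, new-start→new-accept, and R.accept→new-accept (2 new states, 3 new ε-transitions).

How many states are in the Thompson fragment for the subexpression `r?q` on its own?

6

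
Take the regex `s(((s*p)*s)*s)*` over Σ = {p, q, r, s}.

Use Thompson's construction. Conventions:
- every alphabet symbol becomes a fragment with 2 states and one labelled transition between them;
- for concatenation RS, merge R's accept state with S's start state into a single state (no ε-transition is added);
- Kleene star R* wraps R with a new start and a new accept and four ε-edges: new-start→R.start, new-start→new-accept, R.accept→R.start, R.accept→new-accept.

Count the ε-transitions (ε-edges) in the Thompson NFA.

16

Building bottom-up:
Each of the 5 symbol leaves contributes 0 ε-transitions.
  s* : 4 ε-transitions
  s*p : 4 ε-transitions
  (s*p)* : 8 ε-transitions
  (s*p)*s : 8 ε-transitions
  ((s*p)*s)* : 12 ε-transitions
  ((s*p)*s)*s : 12 ε-transitions
  (((s*p)*s)*s)* : 16 ε-transitions
  s(((s*p)*s)*s)* : 16 ε-transitions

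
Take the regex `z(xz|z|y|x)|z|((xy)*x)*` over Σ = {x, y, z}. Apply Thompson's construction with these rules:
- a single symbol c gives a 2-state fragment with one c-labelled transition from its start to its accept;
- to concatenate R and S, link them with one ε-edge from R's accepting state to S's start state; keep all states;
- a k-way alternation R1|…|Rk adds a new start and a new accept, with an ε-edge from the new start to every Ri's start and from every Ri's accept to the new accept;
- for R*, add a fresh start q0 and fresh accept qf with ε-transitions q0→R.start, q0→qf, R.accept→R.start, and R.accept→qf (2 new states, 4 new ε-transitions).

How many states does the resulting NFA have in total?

28

Bottom-up over the parse tree:
Each of the 10 symbol leaves contributes a 2-state fragment.
  xz : 4 states
  xz|z|y|x : 12 states
  z(xz|z|y|x) : 14 states
  xy : 4 states
  (xy)* : 6 states
  (xy)*x : 8 states
  ((xy)*x)* : 10 states
  z(xz|z|y|x)|z|((xy)*x)* : 28 states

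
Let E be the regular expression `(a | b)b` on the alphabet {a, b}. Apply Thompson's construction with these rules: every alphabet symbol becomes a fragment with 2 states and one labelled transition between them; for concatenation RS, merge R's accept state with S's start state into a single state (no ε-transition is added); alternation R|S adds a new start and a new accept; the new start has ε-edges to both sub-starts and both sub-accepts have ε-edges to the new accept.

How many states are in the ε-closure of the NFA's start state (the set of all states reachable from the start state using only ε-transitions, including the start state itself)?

3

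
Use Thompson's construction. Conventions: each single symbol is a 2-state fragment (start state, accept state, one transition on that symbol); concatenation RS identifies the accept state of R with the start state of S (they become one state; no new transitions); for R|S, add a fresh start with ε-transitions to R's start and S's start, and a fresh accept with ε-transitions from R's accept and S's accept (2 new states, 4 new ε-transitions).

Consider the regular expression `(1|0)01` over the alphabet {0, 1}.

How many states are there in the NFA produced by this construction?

8

Bottom-up over the parse tree:
Each of the 4 symbol leaves contributes a 2-state fragment.
  1|0 : 6 states
  (1|0)01 : 8 states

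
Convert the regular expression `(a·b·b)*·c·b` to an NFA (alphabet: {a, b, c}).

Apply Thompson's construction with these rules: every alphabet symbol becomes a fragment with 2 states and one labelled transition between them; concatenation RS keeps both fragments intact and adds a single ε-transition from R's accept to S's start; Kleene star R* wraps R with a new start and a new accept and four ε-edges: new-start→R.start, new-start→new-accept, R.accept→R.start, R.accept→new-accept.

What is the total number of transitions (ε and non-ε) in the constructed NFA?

Recursing over subexpressions:
Each of the 5 symbol leaves contributes 1 transition (1 symbol, 0 ε).
  a·b·b : 5 transitions (3 symbol, 2 ε)
  (a·b·b)* : 9 transitions (3 symbol, 6 ε)
  (a·b·b)*·c·b : 13 transitions (5 symbol, 8 ε)

13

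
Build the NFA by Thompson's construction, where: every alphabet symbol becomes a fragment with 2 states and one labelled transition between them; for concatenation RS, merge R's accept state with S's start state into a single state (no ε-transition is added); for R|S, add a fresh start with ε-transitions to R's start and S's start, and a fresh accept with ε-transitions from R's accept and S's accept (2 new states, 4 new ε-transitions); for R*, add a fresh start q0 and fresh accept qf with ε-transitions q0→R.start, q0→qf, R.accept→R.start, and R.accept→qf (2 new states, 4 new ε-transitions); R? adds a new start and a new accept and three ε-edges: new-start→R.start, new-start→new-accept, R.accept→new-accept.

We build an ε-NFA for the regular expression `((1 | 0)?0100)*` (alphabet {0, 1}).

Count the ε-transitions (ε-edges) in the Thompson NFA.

11

Building bottom-up:
Each of the 6 symbol leaves contributes 0 ε-transitions.
  1 | 0 — 4 ε-transitions
  (1 | 0)? — 7 ε-transitions
  (1 | 0)?0100 — 7 ε-transitions
  ((1 | 0)?0100)* — 11 ε-transitions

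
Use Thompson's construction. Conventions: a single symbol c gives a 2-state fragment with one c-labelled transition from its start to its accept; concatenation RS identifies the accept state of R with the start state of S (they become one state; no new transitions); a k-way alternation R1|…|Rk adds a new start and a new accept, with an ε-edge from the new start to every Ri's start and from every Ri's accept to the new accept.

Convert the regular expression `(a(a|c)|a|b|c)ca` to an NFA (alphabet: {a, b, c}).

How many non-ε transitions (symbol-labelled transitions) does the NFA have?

8

Recursing over subexpressions:
Each of the 8 symbol leaves contributes exactly 1 symbol transition.
  a|c : 2 symbol transitions
  a(a|c) : 3 symbol transitions
  a(a|c)|a|b|c : 6 symbol transitions
  (a(a|c)|a|b|c)ca : 8 symbol transitions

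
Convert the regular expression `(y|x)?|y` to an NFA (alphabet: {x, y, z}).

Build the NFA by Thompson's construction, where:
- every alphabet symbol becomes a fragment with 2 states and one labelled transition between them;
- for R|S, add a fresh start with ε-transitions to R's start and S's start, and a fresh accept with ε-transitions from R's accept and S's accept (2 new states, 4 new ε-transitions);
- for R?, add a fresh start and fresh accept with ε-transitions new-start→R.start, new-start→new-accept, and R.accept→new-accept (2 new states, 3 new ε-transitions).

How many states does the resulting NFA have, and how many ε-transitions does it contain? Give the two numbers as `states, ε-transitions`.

By structural recursion:
Each of the 3 symbol leaves contributes 2 states and 0 ε-transitions.
  y|x — 6 states, 4 ε-transitions
  (y|x)? — 8 states, 7 ε-transitions
  (y|x)?|y — 12 states, 11 ε-transitions

12, 11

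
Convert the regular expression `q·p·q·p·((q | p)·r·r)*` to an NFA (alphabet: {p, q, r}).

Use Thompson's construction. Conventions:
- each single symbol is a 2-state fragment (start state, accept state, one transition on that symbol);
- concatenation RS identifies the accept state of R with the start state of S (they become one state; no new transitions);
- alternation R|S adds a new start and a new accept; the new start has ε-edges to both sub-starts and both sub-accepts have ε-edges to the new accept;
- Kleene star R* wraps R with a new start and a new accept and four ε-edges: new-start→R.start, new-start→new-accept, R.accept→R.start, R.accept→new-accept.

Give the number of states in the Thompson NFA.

Per subexpression:
Each of the 8 symbol leaves contributes a 2-state fragment.
  q | p → 6 states
  (q | p)·r·r → 8 states
  ((q | p)·r·r)* → 10 states
  q·p·q·p·((q | p)·r·r)* → 14 states

14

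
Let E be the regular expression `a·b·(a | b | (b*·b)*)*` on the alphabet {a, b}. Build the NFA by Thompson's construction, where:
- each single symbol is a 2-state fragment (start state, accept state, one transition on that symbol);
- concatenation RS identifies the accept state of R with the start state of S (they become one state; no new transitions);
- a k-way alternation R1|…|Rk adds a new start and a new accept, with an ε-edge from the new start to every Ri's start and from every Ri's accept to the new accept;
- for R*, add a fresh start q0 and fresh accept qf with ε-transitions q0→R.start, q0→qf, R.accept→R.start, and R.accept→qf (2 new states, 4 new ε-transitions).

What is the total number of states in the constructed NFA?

By structural recursion:
Each of the 6 symbol leaves contributes a 2-state fragment.
  b* — 4 states
  b*·b — 5 states
  (b*·b)* — 7 states
  a | b | (b*·b)* — 13 states
  (a | b | (b*·b)*)* — 15 states
  a·b·(a | b | (b*·b)*)* — 17 states

17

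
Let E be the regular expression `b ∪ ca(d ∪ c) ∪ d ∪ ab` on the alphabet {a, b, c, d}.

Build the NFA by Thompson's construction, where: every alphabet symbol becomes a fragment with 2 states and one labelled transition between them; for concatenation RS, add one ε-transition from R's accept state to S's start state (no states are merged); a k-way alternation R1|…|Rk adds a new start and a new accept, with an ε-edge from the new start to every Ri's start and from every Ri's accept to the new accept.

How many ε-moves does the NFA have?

Per subexpression:
Each of the 8 symbol leaves contributes 0 ε-transitions.
  d ∪ c : 4 ε-transitions
  ca(d ∪ c) : 6 ε-transitions
  ab : 1 ε-transition
  b ∪ ca(d ∪ c) ∪ d ∪ ab : 15 ε-transitions

15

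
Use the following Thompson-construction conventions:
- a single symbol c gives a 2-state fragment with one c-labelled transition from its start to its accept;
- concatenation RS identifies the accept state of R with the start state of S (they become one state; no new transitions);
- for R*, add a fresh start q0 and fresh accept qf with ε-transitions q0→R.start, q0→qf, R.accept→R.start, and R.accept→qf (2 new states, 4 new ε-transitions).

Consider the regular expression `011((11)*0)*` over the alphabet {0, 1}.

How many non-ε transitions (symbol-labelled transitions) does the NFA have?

Recursing over subexpressions:
Each of the 6 symbol leaves contributes exactly 1 symbol transition.
  11 → 2 symbol transitions
  (11)* → 2 symbol transitions
  (11)*0 → 3 symbol transitions
  ((11)*0)* → 3 symbol transitions
  011((11)*0)* → 6 symbol transitions

6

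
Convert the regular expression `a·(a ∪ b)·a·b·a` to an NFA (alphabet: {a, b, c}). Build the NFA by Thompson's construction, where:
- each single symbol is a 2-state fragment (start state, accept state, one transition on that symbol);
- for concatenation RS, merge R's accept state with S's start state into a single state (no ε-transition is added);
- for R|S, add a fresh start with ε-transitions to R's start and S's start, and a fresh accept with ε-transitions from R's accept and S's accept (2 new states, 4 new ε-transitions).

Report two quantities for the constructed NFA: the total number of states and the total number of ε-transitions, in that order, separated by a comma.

10, 4

Per subexpression:
Each of the 6 symbol leaves contributes 2 states and 0 ε-transitions.
  a ∪ b : 6 states, 4 ε-transitions
  a·(a ∪ b)·a·b·a : 10 states, 4 ε-transitions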